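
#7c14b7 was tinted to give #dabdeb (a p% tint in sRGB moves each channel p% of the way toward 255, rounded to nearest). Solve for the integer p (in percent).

72%

#7c14b7 is rgb(124, 20, 183); #dabdeb is rgb(218, 189, 235).
On the G channel (widest range): 189 ≈ 20 + (p/100)(255 − 20), so p ≈ 100×(189 − 20)/(255 − 20) = 16900/235 = 71.91.
p = 72 reproduces all three channels after rounding.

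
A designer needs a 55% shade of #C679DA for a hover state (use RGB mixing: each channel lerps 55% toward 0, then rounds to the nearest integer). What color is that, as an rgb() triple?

rgb(89, 54, 98)

#C679DA is rgb(198, 121, 218).
A 55% shade moves each channel 55% toward 0:
  R: 198 + 0.55×(0−198) = 198 − 108.9 = 89.1 → 89
  G: 121 − 66.55 = 54.45 → 54
  B: 218 + 0.55×(0−218) = 218 − 119.9 = 98.1 → 98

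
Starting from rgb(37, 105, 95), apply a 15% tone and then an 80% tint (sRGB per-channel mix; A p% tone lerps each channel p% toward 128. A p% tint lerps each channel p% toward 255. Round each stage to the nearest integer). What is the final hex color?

#D6E2E0

Lerp each channel 15% toward 128:
  R: 37 + 0.15×(128−37) = 37 + 13.65 = 50.65 → 51
  G: 105 + 3.45 = 108.45 → 108
  B: 95 + 0.15×(128−95) = 95 + 4.95 = 99.95 → 100
After the tone: rgb(51, 108, 100) = #336C64.
Per channel, c → c + 0.8(255 − c):
  R: 51 + 0.8×(255−51) = 51 + 163.2 = 214.2 → 214
  G: 108 + 0.8×(255−108) = 108 + 117.6 = 225.6 → 226
  B: 100 + 0.8×(255−100) = 100 + 124 = 224 → 224
rgb(214, 226, 224) = #D6E2E0.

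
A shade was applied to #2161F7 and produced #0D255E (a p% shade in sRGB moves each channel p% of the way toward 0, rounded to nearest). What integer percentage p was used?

#2161F7 is rgb(33, 97, 247); #0D255E is rgb(13, 37, 94).
On the B channel (widest range): 94 ≈ 247 + (p/100)(0 − 247), so p ≈ 100×(94 − 247)/(0 − 247) = -15300/-247 = 61.94.
p = 62 reproduces all three channels after rounding.

62%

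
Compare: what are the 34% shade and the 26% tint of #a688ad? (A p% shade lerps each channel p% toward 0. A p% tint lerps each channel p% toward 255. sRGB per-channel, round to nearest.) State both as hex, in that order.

#a688ad is rgb(166, 136, 173).
34% shade:
  R: 166 + 0.34×(0−166) = 166 − 56.44 = 109.56 → 110
  G: 136 + 0.34×(0−136) = 136 − 46.24 = 89.76 → 90
  B: 173 + 0.34×(0−173) = 173 − 58.82 = 114.18 → 114
  → #6e5a72
26% tint:
  R: 166 + 0.26×(255−166) = 166 + 23.14 = 189.14 → 189
  G: 136 + 0.26×(255−136) = 136 + 30.94 = 166.94 → 167
  B: 173 + 21.32 = 194.32 → 194
  → #bda7c2

#6e5a72, #bda7c2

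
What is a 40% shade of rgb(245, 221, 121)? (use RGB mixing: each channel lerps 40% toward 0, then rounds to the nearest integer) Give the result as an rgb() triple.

A 40% shade moves each channel 40% toward 0:
  R: 245 − 98 = 147 → 147
  G: 221 + 0.4×(0−221) = 221 − 88.4 = 132.6 → 133
  B: 121 + 0.4×(0−121) = 121 − 48.4 = 72.6 → 73

rgb(147, 133, 73)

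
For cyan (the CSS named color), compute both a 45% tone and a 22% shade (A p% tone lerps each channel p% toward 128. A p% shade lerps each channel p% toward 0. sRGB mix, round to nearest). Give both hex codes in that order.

CSS cyan is rgb(0, 255, 255).
45% tone:
  R: 0 + 0.45×(128−0) = 0 + 57.6 = 57.6 → 58
  G: 255 + 0.45×(128−255) = 255 − 57.15 = 197.85 → 198
  B: 255 − 57.15 = 197.85 → 198
  → #3AC6C6
22% shade:
  R: 0 + 0 = 0 → 0
  G: 255 − 56.1 = 198.9 → 199
  B: 255 − 56.1 = 198.9 → 199
  → #00C7C7

#3AC6C6, #00C7C7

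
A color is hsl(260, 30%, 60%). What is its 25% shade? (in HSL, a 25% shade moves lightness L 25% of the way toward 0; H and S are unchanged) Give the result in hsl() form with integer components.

L moves 25% from 60 toward 0: 60 − 15 = 45 → 45.
H and S are unchanged.

hsl(260, 30%, 45%)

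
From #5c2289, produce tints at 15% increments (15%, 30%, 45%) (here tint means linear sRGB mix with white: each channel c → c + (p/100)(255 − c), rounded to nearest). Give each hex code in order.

#5c2289 is rgb(92, 34, 137).
15%: (92 + 24.45 = 116.45→116, 34 + 33.15 = 67.15→67, 137 + 17.7 = 154.7→155) → #74439b
30%: (92 + 48.9 = 140.9→141, 34 + 66.3 = 100.3→100, 137 + 35.4 = 172.4→172) → #8d64ac
45%: (92 + 73.35 = 165.35→165, 34 + 99.45 = 133.45→133, 137 + 53.1 = 190.1→190) → #a585be

#74439b, #8d64ac, #a585be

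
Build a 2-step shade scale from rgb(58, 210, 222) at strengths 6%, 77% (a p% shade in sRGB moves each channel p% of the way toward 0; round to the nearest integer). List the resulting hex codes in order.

6%: (58 − 3.48 = 54.52→55, 210 − 12.6 = 197.4→197, 222 − 13.32 = 208.68→209) → #37C5D1
77%: (58 − 44.66 = 13.34→13, 210 − 161.7 = 48.3→48, 222 − 170.94 = 51.06→51) → #0D3033

#37C5D1, #0D3033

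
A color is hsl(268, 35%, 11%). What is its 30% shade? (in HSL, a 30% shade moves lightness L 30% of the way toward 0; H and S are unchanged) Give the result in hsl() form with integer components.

hsl(268, 35%, 8%)

L moves 30% from 11 toward 0: 11 − 3.3 = 7.7 → 8.
H and S are unchanged.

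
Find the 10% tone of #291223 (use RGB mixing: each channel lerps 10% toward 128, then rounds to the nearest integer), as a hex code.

#321D2C

#291223 is rgb(41, 18, 35).
Per channel, c → c + 0.1(128 − c):
  R: 41 + 8.7 = 49.7 → 50
  G: 18 + 0.1×(128−18) = 18 + 11 = 29 → 29
  B: 35 + 0.1×(128−35) = 35 + 9.3 = 44.3 → 44
rgb(50, 29, 44) = #321D2C.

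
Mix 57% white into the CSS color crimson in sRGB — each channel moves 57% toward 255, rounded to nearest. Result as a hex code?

CSS crimson is rgb(220, 20, 60).
Lerp each channel 57% toward 255:
  R: 220 + 0.57×(255−220) = 220 + 19.95 = 239.95 → 240
  G: 20 + 0.57×(255−20) = 20 + 133.95 = 153.95 → 154
  B: 60 + 0.57×(255−60) = 60 + 111.15 = 171.15 → 171
rgb(240, 154, 171) = #f09aab.

#f09aab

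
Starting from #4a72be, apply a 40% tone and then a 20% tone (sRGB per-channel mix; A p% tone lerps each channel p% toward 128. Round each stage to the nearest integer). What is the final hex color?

#4a72be is rgb(74, 114, 190).
Per channel, c → c + 0.4(128 − c):
  R: 74 + 21.6 = 95.6 → 96
  G: 114 + 0.4×(128−114) = 114 + 5.6 = 119.6 → 120
  B: 190 + 0.4×(128−190) = 190 − 24.8 = 165.2 → 165
After the tone: rgb(96, 120, 165) = #6078a5.
A 20% tone moves each channel 20% toward 128:
  R: 96 + 0.2×(128−96) = 96 + 6.4 = 102.4 → 102
  G: 120 + 1.6 = 121.6 → 122
  B: 165 − 7.4 = 157.6 → 158
rgb(102, 122, 158) = #667a9e.

#667a9e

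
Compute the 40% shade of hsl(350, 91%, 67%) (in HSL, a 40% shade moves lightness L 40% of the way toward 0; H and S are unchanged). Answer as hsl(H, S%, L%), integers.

L moves 40% from 67 toward 0: 67 − 26.8 = 40.2 → 40.
H and S are unchanged.

hsl(350, 91%, 40%)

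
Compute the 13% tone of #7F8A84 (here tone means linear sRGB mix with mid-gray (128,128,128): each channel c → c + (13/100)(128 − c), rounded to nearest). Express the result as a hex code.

#7F8A84 is rgb(127, 138, 132).
Lerp each channel 13% toward 128:
  R: 127 + 0.13×(128−127) = 127 + 0.13 = 127.13 → 127
  G: 138 + 0.13×(128−138) = 138 − 1.3 = 136.7 → 137
  B: 132 + 0.13×(128−132) = 132 − 0.52 = 131.48 → 131
rgb(127, 137, 131) = #7F8983.

#7F8983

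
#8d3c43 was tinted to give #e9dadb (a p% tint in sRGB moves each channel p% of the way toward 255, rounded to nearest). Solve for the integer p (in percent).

81%

#8d3c43 is rgb(141, 60, 67); #e9dadb is rgb(233, 218, 219).
On the G channel (widest range): 218 ≈ 60 + (p/100)(255 − 60), so p ≈ 100×(218 − 60)/(255 − 60) = 15800/195 = 81.03.
p = 81 reproduces all three channels after rounding.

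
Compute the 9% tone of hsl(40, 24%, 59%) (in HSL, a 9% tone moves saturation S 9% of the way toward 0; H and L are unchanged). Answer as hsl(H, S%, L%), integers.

S moves 9% from 24 toward 0: 24 − 2.16 = 21.84 → 22.
H and L are unchanged.

hsl(40, 22%, 59%)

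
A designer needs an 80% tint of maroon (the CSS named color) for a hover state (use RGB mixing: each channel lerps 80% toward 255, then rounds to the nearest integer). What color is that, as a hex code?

#E6CCCC

CSS maroon is rgb(128, 0, 0).
An 80% tint moves each channel 80% toward 255:
  R: 128 + 0.8×(255−128) = 128 + 101.6 = 229.6 → 230
  G: 0 + 204 = 204 → 204
  B: 0 + 204 = 204 → 204
rgb(230, 204, 204) = #E6CCCC.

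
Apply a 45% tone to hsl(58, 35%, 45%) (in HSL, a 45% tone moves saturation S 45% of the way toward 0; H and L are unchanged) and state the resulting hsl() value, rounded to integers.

hsl(58, 19%, 45%)

S moves 45% from 35 toward 0: 35 − 15.75 = 19.25 → 19.
H and L are unchanged.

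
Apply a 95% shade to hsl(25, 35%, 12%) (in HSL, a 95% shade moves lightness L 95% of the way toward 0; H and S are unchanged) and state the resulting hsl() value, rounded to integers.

hsl(25, 35%, 1%)

L moves 95% from 12 toward 0: 12 − 11.4 = 0.6 → 1.
H and S are unchanged.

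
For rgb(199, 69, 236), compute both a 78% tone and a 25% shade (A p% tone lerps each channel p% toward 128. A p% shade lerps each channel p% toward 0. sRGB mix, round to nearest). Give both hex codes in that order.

78% tone:
  R: 199 + 0.78×(128−199) = 199 − 55.38 = 143.62 → 144
  G: 69 + 0.78×(128−69) = 69 + 46.02 = 115.02 → 115
  B: 236 − 84.24 = 151.76 → 152
  → #907398
25% shade:
  R: 199 + 0.25×(0−199) = 199 − 49.75 = 149.25 → 149
  G: 69 + 0.25×(0−69) = 69 − 17.25 = 51.75 → 52
  B: 236 + 0.25×(0−236) = 236 − 59 = 177 → 177
  → #9534b1

#907398, #9534b1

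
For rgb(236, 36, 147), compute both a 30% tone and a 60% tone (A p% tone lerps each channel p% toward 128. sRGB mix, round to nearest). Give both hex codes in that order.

#CC408D, #AB5B88

30% tone:
  R: 236 + 0.3×(128−236) = 236 − 32.4 = 203.6 → 204
  G: 36 + 0.3×(128−36) = 36 + 27.6 = 63.6 → 64
  B: 147 − 5.7 = 141.3 → 141
  → #CC408D
60% tone:
  R: 236 − 64.8 = 171.2 → 171
  G: 36 + 0.6×(128−36) = 36 + 55.2 = 91.2 → 91
  B: 147 − 11.4 = 135.6 → 136
  → #AB5B88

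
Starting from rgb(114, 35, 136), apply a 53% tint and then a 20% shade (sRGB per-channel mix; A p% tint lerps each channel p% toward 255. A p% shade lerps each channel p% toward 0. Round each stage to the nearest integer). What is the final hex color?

Per channel, c → c + 0.53(255 − c):
  R: 114 + 74.73 = 188.73 → 189
  G: 35 + 116.6 = 151.6 → 152
  B: 136 + 0.53×(255−136) = 136 + 63.07 = 199.07 → 199
After the tint: rgb(189, 152, 199) = #BD98C7.
A 20% shade moves each channel 20% toward 0:
  R: 189 − 37.8 = 151.2 → 151
  G: 152 + 0.2×(0−152) = 152 − 30.4 = 121.6 → 122
  B: 199 − 39.8 = 159.2 → 159
rgb(151, 122, 159) = #977A9F.

#977A9F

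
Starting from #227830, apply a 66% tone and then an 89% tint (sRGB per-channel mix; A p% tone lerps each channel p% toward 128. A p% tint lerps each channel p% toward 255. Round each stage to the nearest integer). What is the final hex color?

#227830 is rgb(34, 120, 48).
Per channel, c → c + 0.66(128 − c):
  R: 34 + 0.66×(128−34) = 34 + 62.04 = 96.04 → 96
  G: 120 + 5.28 = 125.28 → 125
  B: 48 + 0.66×(128−48) = 48 + 52.8 = 100.8 → 101
After the tone: rgb(96, 125, 101) = #607D65.
An 89% tint moves each channel 89% toward 255:
  R: 96 + 0.89×(255−96) = 96 + 141.51 = 237.51 → 238
  G: 125 + 0.89×(255−125) = 125 + 115.7 = 240.7 → 241
  B: 101 + 0.89×(255−101) = 101 + 137.06 = 238.06 → 238
rgb(238, 241, 238) = #EEF1EE.

#EEF1EE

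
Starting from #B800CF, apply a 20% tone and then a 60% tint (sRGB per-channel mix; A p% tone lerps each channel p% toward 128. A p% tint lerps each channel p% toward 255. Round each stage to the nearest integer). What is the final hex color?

#DEA3E5

#B800CF is rgb(184, 0, 207).
Lerp each channel 20% toward 128:
  R: 184 + 0.2×(128−184) = 184 − 11.2 = 172.8 → 173
  G: 0 + 0.2×(128−0) = 0 + 25.6 = 25.6 → 26
  B: 207 + 0.2×(128−207) = 207 − 15.8 = 191.2 → 191
After the tone: rgb(173, 26, 191) = #AD1ABF.
Per channel, c → c + 0.6(255 − c):
  R: 173 + 0.6×(255−173) = 173 + 49.2 = 222.2 → 222
  G: 26 + 0.6×(255−26) = 26 + 137.4 = 163.4 → 163
  B: 191 + 38.4 = 229.4 → 229
rgb(222, 163, 229) = #DEA3E5.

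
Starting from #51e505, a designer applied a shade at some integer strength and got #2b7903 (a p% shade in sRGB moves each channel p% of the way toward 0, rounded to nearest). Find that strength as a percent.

47%

#51e505 is rgb(81, 229, 5); #2b7903 is rgb(43, 121, 3).
On the G channel (widest range): 121 ≈ 229 + (p/100)(0 − 229), so p ≈ 100×(121 − 229)/(0 − 229) = -10800/-229 = 47.16.
p = 47 reproduces all three channels after rounding.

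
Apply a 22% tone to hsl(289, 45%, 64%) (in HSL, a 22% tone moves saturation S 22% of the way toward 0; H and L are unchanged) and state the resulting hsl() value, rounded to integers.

hsl(289, 35%, 64%)

S moves 22% from 45 toward 0: 45 − 9.9 = 35.1 → 35.
H and L are unchanged.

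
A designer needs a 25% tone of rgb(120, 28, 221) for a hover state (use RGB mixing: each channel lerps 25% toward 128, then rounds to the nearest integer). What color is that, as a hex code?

#7A35C6

Lerp each channel 25% toward 128:
  R: 120 + 0.25×(128−120) = 120 + 2 = 122 → 122
  G: 28 + 25 = 53 → 53
  B: 221 − 23.25 = 197.75 → 198
rgb(122, 53, 198) = #7A35C6.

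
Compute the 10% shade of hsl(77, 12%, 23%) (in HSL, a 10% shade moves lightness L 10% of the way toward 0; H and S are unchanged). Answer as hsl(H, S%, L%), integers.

hsl(77, 12%, 21%)

L moves 10% from 23 toward 0: 23 − 2.3 = 20.7 → 21.
H and S are unchanged.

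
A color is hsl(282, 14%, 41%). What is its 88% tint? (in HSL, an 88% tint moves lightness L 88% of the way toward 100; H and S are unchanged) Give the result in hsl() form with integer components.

L moves 88% from 41 toward 100: 41 + 51.92 = 92.92 → 93.
H and S are unchanged.

hsl(282, 14%, 93%)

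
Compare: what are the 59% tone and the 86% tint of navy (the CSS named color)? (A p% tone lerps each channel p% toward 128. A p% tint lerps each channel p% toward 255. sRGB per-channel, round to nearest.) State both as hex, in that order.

#4C4C80, #DBDBED

CSS navy is rgb(0, 0, 128).
59% tone:
  R: 0 + 75.52 = 75.52 → 76
  G: 0 + 75.52 = 75.52 → 76
  B: 128 + 0.59×(128−128) = 128 + 0 = 128 → 128
  → #4C4C80
86% tint:
  R: 0 + 219.3 = 219.3 → 219
  G: 0 + 219.3 = 219.3 → 219
  B: 128 + 0.86×(255−128) = 128 + 109.22 = 237.22 → 237
  → #DBDBED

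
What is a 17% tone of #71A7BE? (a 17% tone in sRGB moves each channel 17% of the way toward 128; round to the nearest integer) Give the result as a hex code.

#71A7BE is rgb(113, 167, 190).
Per channel, c → c + 0.17(128 − c):
  R: 113 + 2.55 = 115.55 → 116
  G: 167 + 0.17×(128−167) = 167 − 6.63 = 160.37 → 160
  B: 190 + 0.17×(128−190) = 190 − 10.54 = 179.46 → 179
rgb(116, 160, 179) = #74A0B3.

#74A0B3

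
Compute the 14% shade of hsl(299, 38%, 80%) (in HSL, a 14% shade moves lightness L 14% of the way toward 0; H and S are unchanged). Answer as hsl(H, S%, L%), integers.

hsl(299, 38%, 69%)

L moves 14% from 80 toward 0: 80 − 11.2 = 68.8 → 69.
H and S are unchanged.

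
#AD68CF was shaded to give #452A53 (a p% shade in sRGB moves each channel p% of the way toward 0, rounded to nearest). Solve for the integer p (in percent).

60%

#AD68CF is rgb(173, 104, 207); #452A53 is rgb(69, 42, 83).
On the B channel (widest range): 83 ≈ 207 + (p/100)(0 − 207), so p ≈ 100×(83 − 207)/(0 − 207) = -12400/-207 = 59.90.
p = 60 reproduces all three channels after rounding.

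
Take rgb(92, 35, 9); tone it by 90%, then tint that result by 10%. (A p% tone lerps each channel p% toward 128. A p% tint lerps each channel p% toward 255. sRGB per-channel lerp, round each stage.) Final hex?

A 90% tone moves each channel 90% toward 128:
  R: 92 + 32.4 = 124.4 → 124
  G: 35 + 0.9×(128−35) = 35 + 83.7 = 118.7 → 119
  B: 9 + 107.1 = 116.1 → 116
After the tone: rgb(124, 119, 116) = #7c7774.
A 10% tint moves each channel 10% toward 255:
  R: 124 + 13.1 = 137.1 → 137
  G: 119 + 0.1×(255−119) = 119 + 13.6 = 132.6 → 133
  B: 116 + 0.1×(255−116) = 116 + 13.9 = 129.9 → 130
rgb(137, 133, 130) = #898582.

#898582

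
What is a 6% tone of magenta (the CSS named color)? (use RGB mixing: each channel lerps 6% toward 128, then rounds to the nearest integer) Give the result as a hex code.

CSS magenta is rgb(255, 0, 255).
Lerp each channel 6% toward 128:
  R: 255 + 0.06×(128−255) = 255 − 7.62 = 247.38 → 247
  G: 0 + 7.68 = 7.68 → 8
  B: 255 − 7.62 = 247.38 → 247
rgb(247, 8, 247) = #F708F7.

#F708F7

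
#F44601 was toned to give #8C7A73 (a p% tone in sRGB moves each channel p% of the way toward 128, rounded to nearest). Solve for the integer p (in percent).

#F44601 is rgb(244, 70, 1); #8C7A73 is rgb(140, 122, 115).
On the B channel (widest range): 115 ≈ 1 + (p/100)(128 − 1), so p ≈ 100×(115 − 1)/(128 − 1) = 11400/127 = 89.76.
p = 90 reproduces all three channels after rounding.

90%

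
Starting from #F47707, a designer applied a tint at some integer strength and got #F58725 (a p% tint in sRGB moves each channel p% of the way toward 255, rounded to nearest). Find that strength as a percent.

#F47707 is rgb(244, 119, 7); #F58725 is rgb(245, 135, 37).
On the B channel (widest range): 37 ≈ 7 + (p/100)(255 − 7), so p ≈ 100×(37 − 7)/(255 − 7) = 3000/248 = 12.10.
p = 12 reproduces all three channels after rounding.

12%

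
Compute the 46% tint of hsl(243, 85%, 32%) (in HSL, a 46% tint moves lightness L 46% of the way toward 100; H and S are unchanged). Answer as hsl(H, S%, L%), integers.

hsl(243, 85%, 63%)

L moves 46% from 32 toward 100: 32 + 31.28 = 63.28 → 63.
H and S are unchanged.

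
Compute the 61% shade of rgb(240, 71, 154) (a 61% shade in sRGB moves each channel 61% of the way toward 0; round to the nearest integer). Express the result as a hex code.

#5e1c3c

Lerp each channel 61% toward 0:
  R: 240 − 146.4 = 93.6 → 94
  G: 71 − 43.31 = 27.69 → 28
  B: 154 − 93.94 = 60.06 → 60
rgb(94, 28, 60) = #5e1c3c.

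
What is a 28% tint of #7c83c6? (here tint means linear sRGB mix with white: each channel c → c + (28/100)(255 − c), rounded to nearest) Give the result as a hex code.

#7c83c6 is rgb(124, 131, 198).
Lerp each channel 28% toward 255:
  R: 124 + 36.68 = 160.68 → 161
  G: 131 + 0.28×(255−131) = 131 + 34.72 = 165.72 → 166
  B: 198 + 15.96 = 213.96 → 214
rgb(161, 166, 214) = #a1a6d6.

#a1a6d6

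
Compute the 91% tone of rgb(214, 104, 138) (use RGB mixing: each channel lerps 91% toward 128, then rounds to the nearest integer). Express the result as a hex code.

Per channel, c → c + 0.91(128 − c):
  R: 214 + 0.91×(128−214) = 214 − 78.26 = 135.74 → 136
  G: 104 + 21.84 = 125.84 → 126
  B: 138 + 0.91×(128−138) = 138 − 9.1 = 128.9 → 129
rgb(136, 126, 129) = #887E81.

#887E81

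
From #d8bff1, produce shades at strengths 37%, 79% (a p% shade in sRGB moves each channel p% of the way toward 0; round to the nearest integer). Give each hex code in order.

#887898, #2d2833

#d8bff1 is rgb(216, 191, 241).
37%: (216 − 79.92 = 136.08→136, 191 − 70.67 = 120.33→120, 241 − 89.17 = 151.83→152) → #887898
79%: (216 − 170.64 = 45.36→45, 191 − 150.89 = 40.11→40, 241 − 190.39 = 50.61→51) → #2d2833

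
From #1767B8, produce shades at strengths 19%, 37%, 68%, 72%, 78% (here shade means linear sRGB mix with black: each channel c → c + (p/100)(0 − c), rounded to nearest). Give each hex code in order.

#1767B8 is rgb(23, 103, 184).
19%: (23 − 4.37 = 18.63→19, 103 − 19.57 = 83.43→83, 184 − 34.96 = 149.04→149) → #135395
37%: (23 − 8.51 = 14.49→14, 103 − 38.11 = 64.89→65, 184 − 68.08 = 115.92→116) → #0E4174
68%: (23 − 15.64 = 7.36→7, 103 − 70.04 = 32.96→33, 184 − 125.12 = 58.88→59) → #07213B
72%: (23 − 16.56 = 6.44→6, 103 − 74.16 = 28.84→29, 184 − 132.48 = 51.52→52) → #061D34
78%: (23 − 17.94 = 5.06→5, 103 − 80.34 = 22.66→23, 184 − 143.52 = 40.48→40) → #051728

#135395, #0E4174, #07213B, #061D34, #051728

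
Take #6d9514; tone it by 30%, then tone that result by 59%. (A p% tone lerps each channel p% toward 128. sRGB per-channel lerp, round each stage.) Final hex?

#6d9514 is rgb(109, 149, 20).
Lerp each channel 30% toward 128:
  R: 109 + 0.3×(128−109) = 109 + 5.7 = 114.7 → 115
  G: 149 − 6.3 = 142.7 → 143
  B: 20 + 0.3×(128−20) = 20 + 32.4 = 52.4 → 52
After the tone: rgb(115, 143, 52) = #738f34.
A 59% tone moves each channel 59% toward 128:
  R: 115 + 0.59×(128−115) = 115 + 7.67 = 122.67 → 123
  G: 143 + 0.59×(128−143) = 143 − 8.85 = 134.15 → 134
  B: 52 + 0.59×(128−52) = 52 + 44.84 = 96.84 → 97
rgb(123, 134, 97) = #7b8661.

#7b8661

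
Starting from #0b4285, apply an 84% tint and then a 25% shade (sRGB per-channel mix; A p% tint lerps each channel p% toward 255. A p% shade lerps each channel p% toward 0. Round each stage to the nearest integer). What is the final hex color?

#a2a9b0

#0b4285 is rgb(11, 66, 133).
An 84% tint moves each channel 84% toward 255:
  R: 11 + 204.96 = 215.96 → 216
  G: 66 + 158.76 = 224.76 → 225
  B: 133 + 102.48 = 235.48 → 235
After the tint: rgb(216, 225, 235) = #d8e1eb.
A 25% shade moves each channel 25% toward 0:
  R: 216 − 54 = 162 → 162
  G: 225 + 0.25×(0−225) = 225 − 56.25 = 168.75 → 169
  B: 235 + 0.25×(0−235) = 235 − 58.75 = 176.25 → 176
rgb(162, 169, 176) = #a2a9b0.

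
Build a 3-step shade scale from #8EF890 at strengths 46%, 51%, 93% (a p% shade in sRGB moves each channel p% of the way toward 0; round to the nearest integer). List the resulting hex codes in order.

#4D864E, #467A47, #0A110A

#8EF890 is rgb(142, 248, 144).
46%: (142 − 65.32 = 76.68→77, 248 − 114.08 = 133.92→134, 144 − 66.24 = 77.76→78) → #4D864E
51%: (142 − 72.42 = 69.58→70, 248 − 126.48 = 121.52→122, 144 − 73.44 = 70.56→71) → #467A47
93%: (142 − 132.06 = 9.94→10, 248 − 230.64 = 17.36→17, 144 − 133.92 = 10.08→10) → #0A110A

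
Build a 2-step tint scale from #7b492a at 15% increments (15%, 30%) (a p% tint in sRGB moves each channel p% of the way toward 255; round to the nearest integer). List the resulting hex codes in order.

#7b492a is rgb(123, 73, 42).
15%: (123 + 19.8 = 142.8→143, 73 + 27.3 = 100.3→100, 42 + 31.95 = 73.95→74) → #8f644a
30%: (123 + 39.6 = 162.6→163, 73 + 54.6 = 127.6→128, 42 + 63.9 = 105.9→106) → #a3806a

#8f644a, #a3806a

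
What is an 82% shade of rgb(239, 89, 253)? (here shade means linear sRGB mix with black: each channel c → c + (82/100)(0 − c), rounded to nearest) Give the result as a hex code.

Lerp each channel 82% toward 0:
  R: 239 + 0.82×(0−239) = 239 − 195.98 = 43.02 → 43
  G: 89 + 0.82×(0−89) = 89 − 72.98 = 16.02 → 16
  B: 253 + 0.82×(0−253) = 253 − 207.46 = 45.54 → 46
rgb(43, 16, 46) = #2b102e.

#2b102e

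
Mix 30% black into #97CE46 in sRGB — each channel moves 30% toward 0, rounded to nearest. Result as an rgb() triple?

rgb(106, 144, 49)

#97CE46 is rgb(151, 206, 70).
Per channel, c → c + 0.3(0 − c):
  R: 151 − 45.3 = 105.7 → 106
  G: 206 − 61.8 = 144.2 → 144
  B: 70 − 21 = 49 → 49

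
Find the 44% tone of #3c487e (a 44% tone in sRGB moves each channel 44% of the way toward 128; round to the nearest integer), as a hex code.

#3c487e is rgb(60, 72, 126).
Lerp each channel 44% toward 128:
  R: 60 + 29.92 = 89.92 → 90
  G: 72 + 0.44×(128−72) = 72 + 24.64 = 96.64 → 97
  B: 126 + 0.44×(128−126) = 126 + 0.88 = 126.88 → 127
rgb(90, 97, 127) = #5a617f.

#5a617f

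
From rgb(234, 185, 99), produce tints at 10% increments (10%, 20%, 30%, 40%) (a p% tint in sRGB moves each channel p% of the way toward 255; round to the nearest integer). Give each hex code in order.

10%: (234 + 2.1 = 236.1→236, 185 + 7 = 192→192, 99 + 15.6 = 114.6→115) → #ECC073
20%: (234 + 4.2 = 238.2→238, 185 + 14 = 199→199, 99 + 31.2 = 130.2→130) → #EEC782
30%: (234 + 6.3 = 240.3→240, 185 + 21 = 206→206, 99 + 46.8 = 145.8→146) → #F0CE92
40%: (234 + 8.4 = 242.4→242, 185 + 28 = 213→213, 99 + 62.4 = 161.4→161) → #F2D5A1

#ECC073, #EEC782, #F0CE92, #F2D5A1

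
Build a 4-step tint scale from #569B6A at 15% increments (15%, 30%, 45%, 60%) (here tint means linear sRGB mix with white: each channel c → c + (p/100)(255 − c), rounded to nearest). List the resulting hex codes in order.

#569B6A is rgb(86, 155, 106).
15%: (86 + 25.35 = 111.35→111, 155 + 15 = 170→170, 106 + 22.35 = 128.35→128) → #6FAA80
30%: (86 + 50.7 = 136.7→137, 155 + 30 = 185→185, 106 + 44.7 = 150.7→151) → #89B997
45%: (86 + 76.05 = 162.05→162, 155 + 45 = 200→200, 106 + 67.05 = 173.05→173) → #A2C8AD
60%: (86 + 101.4 = 187.4→187, 155 + 60 = 215→215, 106 + 89.4 = 195.4→195) → #BBD7C3

#6FAA80, #89B997, #A2C8AD, #BBD7C3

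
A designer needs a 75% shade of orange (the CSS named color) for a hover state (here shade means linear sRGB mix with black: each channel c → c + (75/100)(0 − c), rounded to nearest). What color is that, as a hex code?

#402900

CSS orange is rgb(255, 165, 0).
Per channel, c → c + 0.75(0 − c):
  R: 255 − 191.25 = 63.75 → 64
  G: 165 + 0.75×(0−165) = 165 − 123.75 = 41.25 → 41
  B: 0 + 0 = 0 → 0
rgb(64, 41, 0) = #402900.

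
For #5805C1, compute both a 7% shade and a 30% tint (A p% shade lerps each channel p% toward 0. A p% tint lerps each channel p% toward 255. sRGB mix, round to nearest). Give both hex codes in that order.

#5205B3, #8A50D4

#5805C1 is rgb(88, 5, 193).
7% shade:
  R: 88 − 6.16 = 81.84 → 82
  G: 5 − 0.35 = 4.65 → 5
  B: 193 + 0.07×(0−193) = 193 − 13.51 = 179.49 → 179
  → #5205B3
30% tint:
  R: 88 + 0.3×(255−88) = 88 + 50.1 = 138.1 → 138
  G: 5 + 75 = 80 → 80
  B: 193 + 18.6 = 211.6 → 212
  → #8A50D4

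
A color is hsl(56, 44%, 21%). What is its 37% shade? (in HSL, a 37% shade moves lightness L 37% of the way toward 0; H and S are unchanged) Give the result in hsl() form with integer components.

L moves 37% from 21 toward 0: 21 − 7.77 = 13.23 → 13.
H and S are unchanged.

hsl(56, 44%, 13%)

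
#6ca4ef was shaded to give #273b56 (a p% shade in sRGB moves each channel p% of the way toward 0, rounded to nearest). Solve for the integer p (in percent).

64%

#6ca4ef is rgb(108, 164, 239); #273b56 is rgb(39, 59, 86).
On the B channel (widest range): 86 ≈ 239 + (p/100)(0 − 239), so p ≈ 100×(86 − 239)/(0 − 239) = -15300/-239 = 64.02.
p = 64 reproduces all three channels after rounding.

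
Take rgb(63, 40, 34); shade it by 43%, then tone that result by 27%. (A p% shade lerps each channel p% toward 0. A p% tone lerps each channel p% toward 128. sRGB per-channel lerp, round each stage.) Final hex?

Per channel, c → c + 0.43(0 − c):
  R: 63 − 27.09 = 35.91 → 36
  G: 40 + 0.43×(0−40) = 40 − 17.2 = 22.8 → 23
  B: 34 − 14.62 = 19.38 → 19
After the shade: rgb(36, 23, 19) = #241713.
Lerp each channel 27% toward 128:
  R: 36 + 0.27×(128−36) = 36 + 24.84 = 60.84 → 61
  G: 23 + 0.27×(128−23) = 23 + 28.35 = 51.35 → 51
  B: 19 + 0.27×(128−19) = 19 + 29.43 = 48.43 → 48
rgb(61, 51, 48) = #3d3330.

#3d3330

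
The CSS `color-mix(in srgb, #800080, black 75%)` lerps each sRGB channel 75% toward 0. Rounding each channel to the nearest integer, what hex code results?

#800080 is rgb(128, 0, 128).
A 75% shade moves each channel 75% toward 0:
  R: 128 + 0.75×(0−128) = 128 − 96 = 32 → 32
  G: 0 + 0 = 0 → 0
  B: 128 + 0.75×(0−128) = 128 − 96 = 32 → 32
rgb(32, 0, 32) = #200020.

#200020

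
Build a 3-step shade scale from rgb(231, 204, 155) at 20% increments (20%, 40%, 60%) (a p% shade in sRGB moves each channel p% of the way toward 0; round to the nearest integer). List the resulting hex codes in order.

#b9a37c, #8b7a5d, #5c523e

20%: (231 − 46.2 = 184.8→185, 204 − 40.8 = 163.2→163, 155 − 31 = 124→124) → #b9a37c
40%: (231 − 92.4 = 138.6→139, 204 − 81.6 = 122.4→122, 155 − 62 = 93→93) → #8b7a5d
60%: (231 − 138.6 = 92.4→92, 204 − 122.4 = 81.6→82, 155 − 93 = 62→62) → #5c523e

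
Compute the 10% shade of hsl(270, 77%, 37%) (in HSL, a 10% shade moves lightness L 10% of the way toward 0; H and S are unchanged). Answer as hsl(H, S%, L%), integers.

hsl(270, 77%, 33%)

L moves 10% from 37 toward 0: 37 − 3.7 = 33.3 → 33.
H and S are unchanged.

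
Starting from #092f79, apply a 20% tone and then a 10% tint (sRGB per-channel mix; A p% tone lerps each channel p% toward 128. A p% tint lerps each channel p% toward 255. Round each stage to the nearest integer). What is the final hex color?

#092f79 is rgb(9, 47, 121).
Per channel, c → c + 0.2(128 − c):
  R: 9 + 0.2×(128−9) = 9 + 23.8 = 32.8 → 33
  G: 47 + 16.2 = 63.2 → 63
  B: 121 + 0.2×(128−121) = 121 + 1.4 = 122.4 → 122
After the tone: rgb(33, 63, 122) = #213f7a.
A 10% tint moves each channel 10% toward 255:
  R: 33 + 0.1×(255−33) = 33 + 22.2 = 55.2 → 55
  G: 63 + 19.2 = 82.2 → 82
  B: 122 + 0.1×(255−122) = 122 + 13.3 = 135.3 → 135
rgb(55, 82, 135) = #375287.

#375287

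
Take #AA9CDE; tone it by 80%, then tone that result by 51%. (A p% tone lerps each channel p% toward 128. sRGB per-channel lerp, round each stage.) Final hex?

#AA9CDE is rgb(170, 156, 222).
Per channel, c → c + 0.8(128 − c):
  R: 170 + 0.8×(128−170) = 170 − 33.6 = 136.4 → 136
  G: 156 + 0.8×(128−156) = 156 − 22.4 = 133.6 → 134
  B: 222 − 75.2 = 146.8 → 147
After the tone: rgb(136, 134, 147) = #888693.
A 51% tone moves each channel 51% toward 128:
  R: 136 + 0.51×(128−136) = 136 − 4.08 = 131.92 → 132
  G: 134 + 0.51×(128−134) = 134 − 3.06 = 130.94 → 131
  B: 147 − 9.69 = 137.31 → 137
rgb(132, 131, 137) = #848389.

#848389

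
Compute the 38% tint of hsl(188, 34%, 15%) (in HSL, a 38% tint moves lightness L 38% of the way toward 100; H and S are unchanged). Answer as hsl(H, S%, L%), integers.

L moves 38% from 15 toward 100: 15 + 32.3 = 47.3 → 47.
H and S are unchanged.

hsl(188, 34%, 47%)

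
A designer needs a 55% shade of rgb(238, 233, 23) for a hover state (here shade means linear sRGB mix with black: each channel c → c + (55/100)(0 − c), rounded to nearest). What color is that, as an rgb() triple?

rgb(107, 105, 10)

Per channel, c → c + 0.55(0 − c):
  R: 238 + 0.55×(0−238) = 238 − 130.9 = 107.1 → 107
  G: 233 + 0.55×(0−233) = 233 − 128.15 = 104.85 → 105
  B: 23 + 0.55×(0−23) = 23 − 12.65 = 10.35 → 10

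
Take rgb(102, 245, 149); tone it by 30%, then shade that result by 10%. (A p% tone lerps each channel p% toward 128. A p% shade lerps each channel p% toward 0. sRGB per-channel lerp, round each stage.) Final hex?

#63BD81

Per channel, c → c + 0.3(128 − c):
  R: 102 + 0.3×(128−102) = 102 + 7.8 = 109.8 → 110
  G: 245 − 35.1 = 209.9 → 210
  B: 149 + 0.3×(128−149) = 149 − 6.3 = 142.7 → 143
After the tone: rgb(110, 210, 143) = #6ED28F.
Lerp each channel 10% toward 0:
  R: 110 + 0.1×(0−110) = 110 − 11 = 99 → 99
  G: 210 − 21 = 189 → 189
  B: 143 − 14.3 = 128.7 → 129
rgb(99, 189, 129) = #63BD81.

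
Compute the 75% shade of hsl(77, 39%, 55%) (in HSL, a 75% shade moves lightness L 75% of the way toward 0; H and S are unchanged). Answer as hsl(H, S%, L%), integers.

L moves 75% from 55 toward 0: 55 − 41.25 = 13.75 → 14.
H and S are unchanged.

hsl(77, 39%, 14%)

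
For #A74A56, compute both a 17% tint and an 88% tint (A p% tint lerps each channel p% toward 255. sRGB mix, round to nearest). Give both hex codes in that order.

#A74A56 is rgb(167, 74, 86).
17% tint:
  R: 167 + 0.17×(255−167) = 167 + 14.96 = 181.96 → 182
  G: 74 + 30.77 = 104.77 → 105
  B: 86 + 0.17×(255−86) = 86 + 28.73 = 114.73 → 115
  → #B66973
88% tint:
  R: 167 + 0.88×(255−167) = 167 + 77.44 = 244.44 → 244
  G: 74 + 159.28 = 233.28 → 233
  B: 86 + 148.72 = 234.72 → 235
  → #F4E9EB

#B66973, #F4E9EB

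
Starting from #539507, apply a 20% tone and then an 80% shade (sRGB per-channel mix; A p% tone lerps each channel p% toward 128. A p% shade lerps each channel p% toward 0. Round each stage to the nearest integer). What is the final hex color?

#539507 is rgb(83, 149, 7).
Lerp each channel 20% toward 128:
  R: 83 + 0.2×(128−83) = 83 + 9 = 92 → 92
  G: 149 + 0.2×(128−149) = 149 − 4.2 = 144.8 → 145
  B: 7 + 0.2×(128−7) = 7 + 24.2 = 31.2 → 31
After the tone: rgb(92, 145, 31) = #5C911F.
An 80% shade moves each channel 80% toward 0:
  R: 92 + 0.8×(0−92) = 92 − 73.6 = 18.4 → 18
  G: 145 + 0.8×(0−145) = 145 − 116 = 29 → 29
  B: 31 + 0.8×(0−31) = 31 − 24.8 = 6.2 → 6
rgb(18, 29, 6) = #121D06.

#121D06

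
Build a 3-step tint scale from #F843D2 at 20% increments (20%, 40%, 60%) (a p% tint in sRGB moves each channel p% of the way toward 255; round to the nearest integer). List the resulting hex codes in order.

#F843D2 is rgb(248, 67, 210).
20%: (248 + 1.4 = 249.4→249, 67 + 37.6 = 104.6→105, 210 + 9 = 219→219) → #F969DB
40%: (248 + 2.8 = 250.8→251, 67 + 75.2 = 142.2→142, 210 + 18 = 228→228) → #FB8EE4
60%: (248 + 4.2 = 252.2→252, 67 + 112.8 = 179.8→180, 210 + 27 = 237→237) → #FCB4ED

#F969DB, #FB8EE4, #FCB4ED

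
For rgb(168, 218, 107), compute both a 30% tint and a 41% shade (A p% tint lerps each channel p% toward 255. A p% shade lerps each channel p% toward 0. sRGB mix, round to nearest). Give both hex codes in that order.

#C2E597, #63813F

30% tint:
  R: 168 + 0.3×(255−168) = 168 + 26.1 = 194.1 → 194
  G: 218 + 0.3×(255−218) = 218 + 11.1 = 229.1 → 229
  B: 107 + 44.4 = 151.4 → 151
  → #C2E597
41% shade:
  R: 168 − 68.88 = 99.12 → 99
  G: 218 − 89.38 = 128.62 → 129
  B: 107 + 0.41×(0−107) = 107 − 43.87 = 63.13 → 63
  → #63813F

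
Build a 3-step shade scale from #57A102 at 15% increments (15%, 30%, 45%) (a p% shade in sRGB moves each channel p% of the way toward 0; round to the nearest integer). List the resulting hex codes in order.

#4A8902, #3D7101, #305901

#57A102 is rgb(87, 161, 2).
15%: (87 − 13.05 = 73.95→74, 161 − 24.15 = 136.85→137, 2→2) → #4A8902
30%: (87 − 26.1 = 60.9→61, 161 − 48.3 = 112.7→113, 2 − 0.6 = 1.4→1) → #3D7101
45%: (87 − 39.15 = 47.85→48, 161 − 72.45 = 88.55→89, 2 − 0.9 = 1.1→1) → #305901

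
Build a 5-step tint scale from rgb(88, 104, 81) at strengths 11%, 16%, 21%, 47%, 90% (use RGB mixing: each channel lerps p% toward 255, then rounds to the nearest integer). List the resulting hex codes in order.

11%: (88 + 18.37 = 106.37→106, 104 + 16.61 = 120.61→121, 81 + 19.14 = 100.14→100) → #6A7964
16%: (88 + 26.72 = 114.72→115, 104 + 24.16 = 128.16→128, 81 + 27.84 = 108.84→109) → #73806D
21%: (88 + 35.07 = 123.07→123, 104 + 31.71 = 135.71→136, 81 + 36.54 = 117.54→118) → #7B8876
47%: (88 + 78.49 = 166.49→166, 104 + 70.97 = 174.97→175, 81 + 81.78 = 162.78→163) → #A6AFA3
90%: (88 + 150.3 = 238.3→238, 104 + 135.9 = 239.9→240, 81 + 156.6 = 237.6→238) → #EEF0EE

#6A7964, #73806D, #7B8876, #A6AFA3, #EEF0EE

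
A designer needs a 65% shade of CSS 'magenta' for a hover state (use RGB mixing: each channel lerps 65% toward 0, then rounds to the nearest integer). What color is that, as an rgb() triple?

rgb(89, 0, 89)

CSS magenta is rgb(255, 0, 255).
A 65% shade moves each channel 65% toward 0:
  R: 255 − 165.75 = 89.25 → 89
  G: 0 + 0.65×(0−0) = 0 + 0 = 0 → 0
  B: 255 − 165.75 = 89.25 → 89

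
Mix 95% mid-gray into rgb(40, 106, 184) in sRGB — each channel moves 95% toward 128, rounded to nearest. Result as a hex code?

#7c7f83

Lerp each channel 95% toward 128:
  R: 40 + 83.6 = 123.6 → 124
  G: 106 + 20.9 = 126.9 → 127
  B: 184 − 53.2 = 130.8 → 131
rgb(124, 127, 131) = #7c7f83.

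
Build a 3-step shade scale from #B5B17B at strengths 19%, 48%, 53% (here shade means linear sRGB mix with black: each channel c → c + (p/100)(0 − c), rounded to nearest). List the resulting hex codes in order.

#B5B17B is rgb(181, 177, 123).
19%: (181 − 34.39 = 146.61→147, 177 − 33.63 = 143.37→143, 123 − 23.37 = 99.63→100) → #938F64
48%: (181 − 86.88 = 94.12→94, 177 − 84.96 = 92.04→92, 123 − 59.04 = 63.96→64) → #5E5C40
53%: (181 − 95.93 = 85.07→85, 177 − 93.81 = 83.19→83, 123 − 65.19 = 57.81→58) → #55533A

#938F64, #5E5C40, #55533A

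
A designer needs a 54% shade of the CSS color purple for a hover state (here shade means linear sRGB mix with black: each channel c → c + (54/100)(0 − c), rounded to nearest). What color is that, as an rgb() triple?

rgb(59, 0, 59)

CSS purple is rgb(128, 0, 128).
Lerp each channel 54% toward 0:
  R: 128 + 0.54×(0−128) = 128 − 69.12 = 58.88 → 59
  G: 0 + 0.54×(0−0) = 0 + 0 = 0 → 0
  B: 128 + 0.54×(0−128) = 128 − 69.12 = 58.88 → 59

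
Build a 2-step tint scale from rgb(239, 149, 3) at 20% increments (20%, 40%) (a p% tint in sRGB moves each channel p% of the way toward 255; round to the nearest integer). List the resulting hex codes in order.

#F2AA35, #F5BF68

20%: (239 + 3.2 = 242.2→242, 149 + 21.2 = 170.2→170, 3 + 50.4 = 53.4→53) → #F2AA35
40%: (239 + 6.4 = 245.4→245, 149 + 42.4 = 191.4→191, 3 + 100.8 = 103.8→104) → #F5BF68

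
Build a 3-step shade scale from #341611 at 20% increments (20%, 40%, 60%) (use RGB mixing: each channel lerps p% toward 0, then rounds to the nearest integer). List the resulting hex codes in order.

#2A120E, #1F0D0A, #150907

#341611 is rgb(52, 22, 17).
20%: (52 − 10.4 = 41.6→42, 22 − 4.4 = 17.6→18, 17 − 3.4 = 13.6→14) → #2A120E
40%: (52 − 20.8 = 31.2→31, 22 − 8.8 = 13.2→13, 17 − 6.8 = 10.2→10) → #1F0D0A
60%: (52 − 31.2 = 20.8→21, 22 − 13.2 = 8.8→9, 17 − 10.2 = 6.8→7) → #150907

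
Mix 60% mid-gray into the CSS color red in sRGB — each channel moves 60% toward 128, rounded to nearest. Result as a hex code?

#b34d4d

CSS red is rgb(255, 0, 0).
A 60% tone moves each channel 60% toward 128:
  R: 255 + 0.6×(128−255) = 255 − 76.2 = 178.8 → 179
  G: 0 + 76.8 = 76.8 → 77
  B: 0 + 76.8 = 76.8 → 77
rgb(179, 77, 77) = #b34d4d.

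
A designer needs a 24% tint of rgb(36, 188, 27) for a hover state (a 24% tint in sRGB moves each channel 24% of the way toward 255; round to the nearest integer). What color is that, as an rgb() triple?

A 24% tint moves each channel 24% toward 255:
  R: 36 + 52.56 = 88.56 → 89
  G: 188 + 0.24×(255−188) = 188 + 16.08 = 204.08 → 204
  B: 27 + 0.24×(255−27) = 27 + 54.72 = 81.72 → 82

rgb(89, 204, 82)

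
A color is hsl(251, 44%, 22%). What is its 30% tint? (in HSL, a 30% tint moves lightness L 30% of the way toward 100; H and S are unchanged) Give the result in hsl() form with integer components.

hsl(251, 44%, 45%)

L moves 30% from 22 toward 100: 22 + 23.4 = 45.4 → 45.
H and S are unchanged.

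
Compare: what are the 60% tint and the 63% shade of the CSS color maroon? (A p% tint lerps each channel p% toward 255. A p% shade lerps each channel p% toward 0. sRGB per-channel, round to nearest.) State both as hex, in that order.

#CC9999, #2F0000

CSS maroon is rgb(128, 0, 0).
60% tint:
  R: 128 + 0.6×(255−128) = 128 + 76.2 = 204.2 → 204
  G: 0 + 0.6×(255−0) = 0 + 153 = 153 → 153
  B: 0 + 0.6×(255−0) = 0 + 153 = 153 → 153
  → #CC9999
63% shade:
  R: 128 + 0.63×(0−128) = 128 − 80.64 = 47.36 → 47
  G: 0 + 0.63×(0−0) = 0 + 0 = 0 → 0
  B: 0 + 0.63×(0−0) = 0 + 0 = 0 → 0
  → #2F0000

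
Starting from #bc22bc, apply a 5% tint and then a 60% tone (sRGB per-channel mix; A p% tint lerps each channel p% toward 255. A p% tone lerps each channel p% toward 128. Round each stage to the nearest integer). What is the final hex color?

#bc22bc is rgb(188, 34, 188).
A 5% tint moves each channel 5% toward 255:
  R: 188 + 0.05×(255−188) = 188 + 3.35 = 191.35 → 191
  G: 34 + 0.05×(255−34) = 34 + 11.05 = 45.05 → 45
  B: 188 + 0.05×(255−188) = 188 + 3.35 = 191.35 → 191
After the tint: rgb(191, 45, 191) = #bf2dbf.
A 60% tone moves each channel 60% toward 128:
  R: 191 + 0.6×(128−191) = 191 − 37.8 = 153.2 → 153
  G: 45 + 49.8 = 94.8 → 95
  B: 191 − 37.8 = 153.2 → 153
rgb(153, 95, 153) = #995f99.

#995f99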